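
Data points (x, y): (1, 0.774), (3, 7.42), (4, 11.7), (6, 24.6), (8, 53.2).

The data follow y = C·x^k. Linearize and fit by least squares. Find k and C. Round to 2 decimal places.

k = 1.99, C = 0.78

Let Y = ln y. Fitting Y = k·ln x + ln C by least squares:
XᵀX = [[10.6632, 6.3561]; [6.3561, 5]], rhs = [19.6139, 11.3844]ᵀ  (here Σln x = 6.3561, Σ(ln x)² = 10.6632, Σln y = 11.3844, Σln x·ln y = 19.6139).
Slope k = (n·Σln x·ln y − Σln x·Σln y)/(n·Σ(ln x)² − (Σln x)²) = (5·19.6139 − 6.3561·11.3844)/12.9161 = 1.99047; ln C = (Σln y − k·Σln x)/n = -0.25345, so C = exp(-0.25345) = 0.77612.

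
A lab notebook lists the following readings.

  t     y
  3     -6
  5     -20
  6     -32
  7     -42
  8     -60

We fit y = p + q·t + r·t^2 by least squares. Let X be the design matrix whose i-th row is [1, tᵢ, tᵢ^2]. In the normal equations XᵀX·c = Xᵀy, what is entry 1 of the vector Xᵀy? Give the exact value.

-160

Entry 1 ↔ basis 1, so (Xᵀy)_{1} = Σᵢ yᵢ = (1)·(-6) + (1)·(-20) + (1)·(-32) + (1)·(-42) + (1)·(-60) = -160.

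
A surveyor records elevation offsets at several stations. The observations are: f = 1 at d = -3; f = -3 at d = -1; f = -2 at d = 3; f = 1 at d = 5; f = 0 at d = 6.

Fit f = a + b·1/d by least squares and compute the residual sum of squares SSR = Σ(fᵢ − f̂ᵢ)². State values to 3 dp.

The normal system MᵀM·[a, b]ᵀ = Mᵀf is [[5, -19/30]; [-19/30, 129/100]]·[a, b]ᵀ = [-3, 11/5]ᵀ.
Δ = 5·(129/100) − (-19/30)² = 1361/225.
a = ((-3)·(129/100) − (-19/30)·(11/5))/(1361/225) = -2229/5444; b = (5·(11/5) − (-19/30)·(-3))/(1361/225) = 4095/2722.
Residuals: 10403/5444, -5913/5444, -11389/5444, 6035/5444, 216/1361; SSR = 56955/5444.

SSR = 10.462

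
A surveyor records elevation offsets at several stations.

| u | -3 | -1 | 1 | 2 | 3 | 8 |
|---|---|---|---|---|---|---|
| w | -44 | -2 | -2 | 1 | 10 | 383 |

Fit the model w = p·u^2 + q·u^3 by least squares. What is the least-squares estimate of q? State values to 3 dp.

Sums needed: Σu^2·u^2 = 4276, Σu^2·u^3 = 32800, Σu^3·u^3 = 263668.
And Σu^2·w = 24206, Σu^3·w = 197562.
Eliminating q: 263668·(row 1) − 32800·(row 2) gives 51604368·p = 263668·24206 − 32800·197562 = -97685992, so p = -12210749/6450546.
Then q = (197562 − 32800·(-12210749/6450546))/263668 = 6352289/6450546.

q = 0.985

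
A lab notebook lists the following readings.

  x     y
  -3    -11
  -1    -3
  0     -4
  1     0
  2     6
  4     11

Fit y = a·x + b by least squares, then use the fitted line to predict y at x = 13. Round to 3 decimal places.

Sums needed: Σx·x = 31, Σx = 3, Σ1 = 6.
For Mᵀy: Σx·y = 92, Σy = -1.
So MᵀM·[a, b]ᵀ = Mᵀy: [[31, 3]; [3, 6]]·[a, b]ᵀ = [92, -1]ᵀ.
Δ = 31·6 − 3² = 177.
a = (92·6 − 3·(-1))/177 = 185/59; b = (31·(-1) − 3·92)/177 = -307/177.
At x = 13: ŷ = (185/59)·(13) + (-307/177)·(1) = 6908/177.

ŷ = 39.028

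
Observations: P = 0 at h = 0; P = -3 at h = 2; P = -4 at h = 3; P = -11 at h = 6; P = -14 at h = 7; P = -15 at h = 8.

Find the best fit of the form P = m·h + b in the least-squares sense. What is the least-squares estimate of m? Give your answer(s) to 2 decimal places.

The normal system XᵀX·[m, b]ᵀ = XᵀP is [[162, 26]; [26, 6]]·[m, b]ᵀ = [-302, -47]ᵀ.
det = 162·6 − 26² = 296.
m = ((-302)·6 − 26·(-47))/296 = -295/148; b = (162·(-47) − 26·(-302))/296 = 119/148.

m = -1.99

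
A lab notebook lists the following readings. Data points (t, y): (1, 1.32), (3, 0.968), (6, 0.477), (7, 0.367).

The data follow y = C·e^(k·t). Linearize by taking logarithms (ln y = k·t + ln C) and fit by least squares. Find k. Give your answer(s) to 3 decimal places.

k = -0.216

Taking logs, ln y = k·t + ln C, so regress ln y on t.
Σt = 17.0000, Σ(t)² = 95.0000, Σln y = -1.4975, Σt·ln y = -11.2781.
Normal system: [[95.0000, 17.0000]; [17.0000, 4]]·[k, ln C]ᵀ = [-11.2781, -1.4975]ᵀ.
Slope k = (n·Σt·ln y − Σt·Σln y)/(n·Σ(t)² − (Σt)²) = (4·-11.2781 − 17.0000·-1.4975)/91.0000 = -0.21598; ln C = (Σln y − k·Σt)/n = 0.54355.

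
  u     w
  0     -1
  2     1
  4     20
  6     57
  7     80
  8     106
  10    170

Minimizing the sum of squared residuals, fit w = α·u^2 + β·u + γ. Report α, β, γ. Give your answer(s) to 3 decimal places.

α = 1.906, β = -1.788, γ = -1.942

The normal system MᵀM·[α, β, γ]ᵀ = Mᵀw is [[18065, 2143, 269]; [2143, 269, 37]; [269, 37, 7]]·[α, β, γ]ᵀ = [30080, 3532, 433]ᵀ.
Inverting the 3×3 Gram matrix, [α, β, γ]ᵀ = [105379/55286, -98831/55286, -697/359]ᵀ.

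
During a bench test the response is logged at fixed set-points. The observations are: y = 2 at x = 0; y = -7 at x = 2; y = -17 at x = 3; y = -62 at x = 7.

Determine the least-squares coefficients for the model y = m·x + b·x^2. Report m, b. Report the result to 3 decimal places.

m = -2.478, b = -0.914

Setting ∂/∂m … = 0 gives: 62·m + 378·b = -499;  378·m + 2498·b = -3219.
Eliminating b: 2498·(row 1) − 378·(row 2) gives 11992·m = 2498·(-499) − 378·(-3219) = -29720, so m = -3715/1499.
Then b = ((-3219) − 378·(-3715/1499))/2498 = -2739/2998.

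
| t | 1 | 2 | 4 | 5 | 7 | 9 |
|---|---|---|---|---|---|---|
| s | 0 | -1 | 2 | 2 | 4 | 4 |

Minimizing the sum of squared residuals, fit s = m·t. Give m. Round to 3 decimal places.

m = 0.455

Sums needed: Σt·t = 176.
Moment sums: Σt·s = 80.
m = 80/176 = 0.454545.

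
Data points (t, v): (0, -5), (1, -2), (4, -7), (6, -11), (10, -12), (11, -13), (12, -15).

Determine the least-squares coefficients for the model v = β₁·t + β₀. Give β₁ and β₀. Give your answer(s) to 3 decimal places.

β₁ = -0.922, β₀ = -3.489

The normal system XᵀX·[β₁, β₀]ᵀ = Xᵀv is [[418, 44]; [44, 7]]·[β₁, β₀]ᵀ = [-539, -65]ᵀ.
Eliminating β₀: 7·(row 1) − 44·(row 2) gives 990·β₁ = 7·(-539) − 44·(-65) = -913, so β₁ = -83/90.
Then β₀ = ((-65) − 44·(-83/90))/7 = -157/45.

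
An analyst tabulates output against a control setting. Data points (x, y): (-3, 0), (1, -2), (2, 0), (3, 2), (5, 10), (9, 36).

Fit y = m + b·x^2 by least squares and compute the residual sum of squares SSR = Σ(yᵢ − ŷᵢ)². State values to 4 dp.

SSR = 3.9090

Normal-equation sums: Σ1 = 6, Σx^2 = 129, Σx^2·x^2 = 7365.
Moment sums: Σy = 46, Σx^2·y = 3182.
So AᵀA·[m, b]ᵀ = Aᵀy: [[6, 129]; [129, 7365]]·[m, b]ᵀ = [46, 3182]ᵀ.
det = 6·7365 − 129² = 27549.
m = (46·7365 − 129·3182)/27549 = -23896/9183; b = (6·3182 − 129·46)/27549 = 1462/3061.
Residuals: -15578/9183, 1144/9183, 6352/9183, 2788/9183, 6076/9183, -782/9183; SSR = 35896/9183.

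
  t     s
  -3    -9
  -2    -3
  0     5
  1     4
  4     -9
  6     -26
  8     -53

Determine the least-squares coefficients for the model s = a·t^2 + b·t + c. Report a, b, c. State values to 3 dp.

a = -1.036, b = 1.166, c = 3.908

Forming MᵀM = [[5746, 758, 130]; [758, 130, 14]; [130, 14, 7]] and Mᵀs = [-4561, -579, -91]ᵀ gives MᵀM·[a, b, c]ᵀ = Mᵀs.
Row-reducing yields a = -6937/6696, b = 7807/6696, c = 3271/837.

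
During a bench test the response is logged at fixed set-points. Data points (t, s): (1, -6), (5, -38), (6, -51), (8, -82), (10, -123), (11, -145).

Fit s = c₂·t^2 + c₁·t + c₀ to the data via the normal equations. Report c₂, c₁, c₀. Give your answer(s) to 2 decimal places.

c₂ = -0.99, c₁ = -2.00, c₀ = -3.05

Compute the Gram sums: Σt^2·t^2 = 30659, Σt^2·t = 3185, Σt^2 = 347, Σt·t = 347, Σt = 41, Σ1 = 6.
Moment sums: Σt^2·s = -37885, Σt·s = -3983, Σs = -445.
Normal equations: [[30659, 3185, 347]; [3185, 347, 41]; [347, 41, 6]]·[c₂, c₁, c₀]ᵀ = [-37885, -3983, -445]ᵀ.
Solving the 3×3 system (Gaussian elimination) gives c₂ = -1541/1551, c₁ = -3100/1551, c₀ = -1576/517.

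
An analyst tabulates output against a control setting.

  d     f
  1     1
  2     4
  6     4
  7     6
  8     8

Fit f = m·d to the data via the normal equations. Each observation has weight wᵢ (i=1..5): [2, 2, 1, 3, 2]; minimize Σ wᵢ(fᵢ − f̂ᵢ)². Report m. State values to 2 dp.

m = 0.92

Setting ∂/∂m … = 0 gives: 321·m = 296.
(Σwᵢ·d·d = 321, Σwᵢ·d·f = 296.)
m = 296/321 = 0.922118.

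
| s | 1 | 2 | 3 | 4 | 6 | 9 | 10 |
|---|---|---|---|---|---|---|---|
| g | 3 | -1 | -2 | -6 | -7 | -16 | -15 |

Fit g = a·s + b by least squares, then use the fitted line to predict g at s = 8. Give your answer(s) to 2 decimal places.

ĝ = -12.33

Compute the Gram sums: Σs·s = 247, Σs = 35, Σ1 = 7.
Right-hand side: Σs·g = -365, Σg = -44.
So XᵀX·[a, b]ᵀ = Xᵀg: [[247, 35]; [35, 7]]·[a, b]ᵀ = [-365, -44]ᵀ.
Eliminating b: 7·(row 1) − 35·(row 2) gives 504·a = 7·(-365) − 35·(-44) = -1015, so a = -145/72.
Then b = ((-44) − 35·(-145/72))/7 = 1907/504.
At s = 8: ĝ = (-145/72)·(8) + (1907/504)·(1) = -2071/168.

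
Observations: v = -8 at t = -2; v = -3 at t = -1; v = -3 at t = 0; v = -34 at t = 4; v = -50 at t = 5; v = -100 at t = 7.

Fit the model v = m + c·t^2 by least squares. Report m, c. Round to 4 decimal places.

Normal-equation sums: Σ1 = 6, Σt^2 = 95, Σt^2·t^2 = 3299.
Moment sums: Σv = -198, Σt^2·v = -6729.
So XᵀX·[m, c]ᵀ = Xᵀv: [[6, 95]; [95, 3299]]·[m, c]ᵀ = [-198, -6729]ᵀ.
det = 6·3299 − 95² = 10769.
m = ((-198)·3299 − 95·(-6729))/10769 = -13947/10769; c = (6·(-6729) − 95·(-198))/10769 = -21564/10769.

m = -1.2951, c = -2.0024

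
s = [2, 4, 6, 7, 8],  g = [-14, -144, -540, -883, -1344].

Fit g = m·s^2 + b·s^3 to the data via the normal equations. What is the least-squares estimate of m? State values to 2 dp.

Normal-equation sums: Σs^2·s^2 = 8065, Σs^2·s^3 = 58407, Σs^3·s^3 = 430609.
Moment sums: Σs^2·g = -151083, Σs^3·g = -1116965.
AᵀA·[m, b]ᵀ = Aᵀg becomes [[8065, 58407]; [58407, 430609]]·[m, b]ᵀ = [-151083, -1116965]ᵀ.
Determinant 8065·430609 − 58407² = 61483936.
m = ((-151083)·430609 − 58407·(-1116965))/61483936 = 22609401/7685492; b = (8065·(-1116965) − 58407·(-151083))/61483936 = -23002243/7685492.

m = 2.94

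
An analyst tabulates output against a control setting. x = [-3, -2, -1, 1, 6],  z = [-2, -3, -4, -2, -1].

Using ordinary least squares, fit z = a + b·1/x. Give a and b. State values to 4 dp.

a = -2.2609, b = 1.0435

The normal equations are: 5·a + (-2/3)·b = -12;  (-2/3)·a + (43/18)·b = 4.
(Σ1 = 5, Σ1/x = -2/3, Σ1/x·1/x = 43/18, Σz = -12, Σ1/x·z = 4.)
Determinant 5·(43/18) − (-2/3)² = 23/2.
a = ((-12)·(43/18) − (-2/3)·4)/(23/2) = -52/23; b = (5·4 − (-2/3)·(-12))/(23/2) = 24/23.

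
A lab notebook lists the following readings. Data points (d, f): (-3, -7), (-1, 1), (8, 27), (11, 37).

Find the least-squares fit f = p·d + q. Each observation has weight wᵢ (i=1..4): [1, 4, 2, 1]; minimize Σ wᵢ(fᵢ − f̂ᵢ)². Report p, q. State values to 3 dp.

p = 3.000, q = 3.500

Forming AᵀWA = [[262, 20]; [20, 8]] and AᵀWf = [856, 88]ᵀ gives AᵀWA·[p, q]ᵀ = AᵀWf.
Eliminating q: 8·(row 1) − 20·(row 2) gives 1696·p = 8·856 − 20·88 = 5088, so p = 3.
Then q = (88 − 20·3)/8 = 7/2.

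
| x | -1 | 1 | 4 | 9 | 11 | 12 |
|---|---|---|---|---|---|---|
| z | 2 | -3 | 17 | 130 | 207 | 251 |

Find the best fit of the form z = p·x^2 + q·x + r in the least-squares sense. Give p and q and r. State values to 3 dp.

The normal equations are: 42196·p + 3852·q + 364·r = 71992;  3852·p + 364·q + 36·r = 6522;  364·p + 36·q + 6·r = 604.
Solving the 3×3 system (Gaussian elimination) gives p = 149189/72956, q = -252843/72956, r = -47376/18239.

p = 2.045, q = -3.466, r = -2.598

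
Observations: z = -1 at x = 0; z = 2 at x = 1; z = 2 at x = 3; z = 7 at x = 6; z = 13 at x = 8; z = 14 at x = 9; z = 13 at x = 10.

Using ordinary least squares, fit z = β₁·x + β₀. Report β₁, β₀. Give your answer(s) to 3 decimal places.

β₁ = 1.527, β₀ = -0.928

Compute the Gram sums: Σx·x = 291, Σx = 37, Σ1 = 7.
For Mᵀz: Σx·z = 410, Σz = 50.
Normal equations: [[291, 37]; [37, 7]]·[β₁, β₀]ᵀ = [410, 50]ᵀ.
det = 291·7 − 37² = 668.
β₁ = (410·7 − 37·50)/668 = 255/167; β₀ = (291·50 − 37·410)/668 = -155/167.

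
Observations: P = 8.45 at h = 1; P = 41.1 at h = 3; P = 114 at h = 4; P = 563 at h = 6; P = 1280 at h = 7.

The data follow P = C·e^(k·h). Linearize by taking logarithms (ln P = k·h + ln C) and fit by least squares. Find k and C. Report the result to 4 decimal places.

Taking logs, ln P = k·h + ln C, so regress ln P on h.
XᵀX = [[111.0000, 21.0000]; [21.0000, 5]], rhs = [120.3090, 24.0743]ᵀ  (here Σh = 21.0000, Σ(h)² = 111.0000, Σln P = 24.0743, Σh·ln P = 120.3090).
Slope k = (n·Σh·ln P − Σh·Σln P)/(n·Σ(h)² − (Σh)²) = (5·120.3090 − 21.0000·24.0743)/114.0000 = 0.84198; ln C = (Σln P − k·Σh)/n = 1.27856, so C = exp(1.27856) = 3.59145.

k = 0.8420, C = 3.5914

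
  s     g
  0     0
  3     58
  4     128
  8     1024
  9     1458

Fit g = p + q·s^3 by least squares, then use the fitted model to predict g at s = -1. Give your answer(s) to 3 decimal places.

The normal system XᵀX·[p, q]ᵀ = Xᵀg is [[5, 1332]; [1332, 798410]]·[p, q]ᵀ = [2668, 1596928]ᵀ.
Δ = 5·798410 − 1332² = 2217826.
p = (2668·798410 − 1332·1596928)/2217826 = 1524892/1108913; q = (5·1596928 − 1332·2668)/2217826 = 2215432/1108913.
At s = -1: ĝ = (1524892/1108913)·(1) + (2215432/1108913)·(-1) = -690540/1108913.

ĝ = -0.623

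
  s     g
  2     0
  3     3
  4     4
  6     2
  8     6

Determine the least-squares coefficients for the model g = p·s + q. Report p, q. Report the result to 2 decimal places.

p = 0.69, q = -0.17

The normal equations are: 129·p + 23·q = 85;  23·p + 5·q = 15.
(Σs·s = 129, Σs = 23, Σ1 = 5, Σs·g = 85, Σg = 15.)
det = 129·5 − 23² = 116.
p = (85·5 − 23·15)/116 = 20/29; q = (129·15 − 23·85)/116 = -5/29.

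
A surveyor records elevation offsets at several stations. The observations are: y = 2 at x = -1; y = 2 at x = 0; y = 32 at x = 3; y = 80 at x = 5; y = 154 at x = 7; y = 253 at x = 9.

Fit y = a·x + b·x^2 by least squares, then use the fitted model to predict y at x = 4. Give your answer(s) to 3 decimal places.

ŷ = 52.639

With design matrix M, MᵀM = [[165, 1223]; [1223, 9669]] and Mᵀy = [3849, 30329]ᵀ.
Determinant 165·9669 − 1223² = 99656.
a = (3849·9669 − 1223·30329)/99656 = 61807/49828; b = (165·30329 − 1223·3849)/99656 = 148479/49828.
At x = 4: ŷ = (61807/49828)·(4) + (148479/49828)·(16) = 655723/12457.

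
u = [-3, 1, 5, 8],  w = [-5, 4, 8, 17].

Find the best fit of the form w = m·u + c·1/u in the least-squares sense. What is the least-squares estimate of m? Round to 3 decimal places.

AᵀA·[m, c]ᵀ = Aᵀw reads: 99·m + 4·c = 195;  4·m + (16801/14400)·c = 1127/120.
Eliminating c: (16801/14400)·(row 1) − 4·(row 2) gives (159211/1600)·m = (16801/14400)·195 − 4·(1127/120) = 60783/320, so m = 303915/159211.
Then c = ((1127/120) − 4·(303915/159211))/(16801/14400) = 239640/159211.

m = 1.909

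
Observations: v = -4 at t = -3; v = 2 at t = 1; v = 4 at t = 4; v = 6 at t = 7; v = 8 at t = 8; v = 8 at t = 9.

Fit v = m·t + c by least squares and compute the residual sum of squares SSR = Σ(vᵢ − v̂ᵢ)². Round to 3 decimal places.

XᵀX·[m, c]ᵀ = Xᵀv reads: 220·m + 26·c = 208;  26·m + 6·c = 24.
Δ = 220·6 − 26² = 644.
m = (208·6 − 26·24)/644 = 156/161; c = (220·24 − 26·208)/644 = -32/161.
Residuals: -144/161, 198/161, 52/161, -94/161, 72/161, -12/23; SSR = 520/161.

SSR = 3.230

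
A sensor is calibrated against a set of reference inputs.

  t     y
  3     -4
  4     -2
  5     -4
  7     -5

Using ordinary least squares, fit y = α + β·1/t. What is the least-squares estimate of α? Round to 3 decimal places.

XᵀX·[α, β]ᵀ = Xᵀy reads: 4·α + (389/420)·β = -15;  (389/420)·α + (41281/176400)·β = -703/210.
(Σ1 = 4, Σ1/t = 389/420, Σ1/t·1/t = 41281/176400, Σy = -15, Σ1/t·y = -703/210.)
Determinant 4·(41281/176400) − (389/420)² = 4601/58800.
α = ((-15)·(41281/176400) − (389/420)·(-703/210))/(4601/58800) = -72281/13803; β = (4·(-703/210) − (389/420)·(-15))/(4601/58800) = 29540/4601.

α = -5.237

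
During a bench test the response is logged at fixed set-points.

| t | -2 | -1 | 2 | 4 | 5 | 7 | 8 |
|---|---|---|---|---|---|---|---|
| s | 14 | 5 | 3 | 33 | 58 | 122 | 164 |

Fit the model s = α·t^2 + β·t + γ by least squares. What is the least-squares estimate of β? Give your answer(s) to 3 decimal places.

Compute the Gram sums: Σt^2·t^2 = 7411, Σt^2·t = 1043, Σt^2 = 163, Σt·t = 163, Σt = 23, Σ1 = 7.
Right-hand side: Σt^2·s = 18525, Σt·s = 2561, Σs = 399.
MᵀM·[α, β, γ]ᵀ = Mᵀs becomes [[7411, 1043, 163]; [1043, 163, 23]; [163, 23, 7]]·[α, β, γ]ᵀ = [18525, 2561, 399]ᵀ.
Row-reducing yields α = 50467/17094, β = -437/154, γ = -20711/8547.

β = -2.838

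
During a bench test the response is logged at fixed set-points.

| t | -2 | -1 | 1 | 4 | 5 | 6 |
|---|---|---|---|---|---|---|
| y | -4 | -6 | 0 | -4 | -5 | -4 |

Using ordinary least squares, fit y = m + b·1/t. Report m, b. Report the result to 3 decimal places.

m = -3.881, b = 2.431

From the data, Σ1 = 6, Σ1/t = 7/60, Σ1/t·1/t = 8569/3600.
And Σy = -23, Σ1/t·y = 16/3.
So XᵀX·[m, b]ᵀ = Xᵀy: [[6, 7/60]; [7/60, 8569/3600]]·[m, b]ᵀ = [-23, 16/3]ᵀ.
Eliminating b: (8569/3600)·(row 1) − (7/60)·(row 2) gives (10273/720)·m = (8569/3600)·(-23) − (7/60)·(16/3) = -199327/3600, so m = -199327/51365.
Then b = ((16/3) − (7/60)·(-199327/51365))/(8569/3600) = 24972/10273.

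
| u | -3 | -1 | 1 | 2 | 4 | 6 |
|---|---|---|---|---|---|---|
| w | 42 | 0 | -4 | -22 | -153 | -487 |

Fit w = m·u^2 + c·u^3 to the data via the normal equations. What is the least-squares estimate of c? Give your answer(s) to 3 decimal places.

c = -2.017

The normal system MᵀM·[m, c]ᵀ = Mᵀw is [[1651, 8589]; [8589, 51547]]·[m, c]ᵀ = [-19694, -116298]ᵀ.
Eliminating c: 51547·(row 1) − 8589·(row 2) gives 11333176·m = 51547·(-19694) − 8589·(-116298) = -16283096, so m = -2035387/1416647.
Then c = ((-116298) − 8589·(-2035387/1416647))/51547 = -2857029/1416647.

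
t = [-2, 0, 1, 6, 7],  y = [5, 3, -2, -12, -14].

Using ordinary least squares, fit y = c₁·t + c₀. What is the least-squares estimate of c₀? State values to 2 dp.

Setting ∂/∂c₁ … = 0 gives: 90·c₁ + 12·c₀ = -182;  12·c₁ + 5·c₀ = -20.
Δ = 90·5 − 12² = 306.
c₁ = ((-182)·5 − 12·(-20))/306 = -335/153; c₀ = (90·(-20) − 12·(-182))/306 = 64/51.

c₀ = 1.25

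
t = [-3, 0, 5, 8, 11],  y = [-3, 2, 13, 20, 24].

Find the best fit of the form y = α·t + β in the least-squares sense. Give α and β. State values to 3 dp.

α = 2.009, β = 2.761

Forming AᵀA = [[219, 21]; [21, 5]] and Aᵀy = [498, 56]ᵀ gives AᵀA·[α, β]ᵀ = Aᵀy.
Δ = 219·5 − 21² = 654.
α = (498·5 − 21·56)/654 = 219/109; β = (219·56 − 21·498)/654 = 301/109.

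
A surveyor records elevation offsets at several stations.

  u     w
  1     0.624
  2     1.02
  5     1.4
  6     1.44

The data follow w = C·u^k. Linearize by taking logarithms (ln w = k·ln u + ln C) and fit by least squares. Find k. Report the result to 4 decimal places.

k = 0.4561

Taking logs, ln w = k·ln u + ln C, so regress ln w on ln u.
AᵀA = [[6.2811, 4.0943]; [4.0943, 4]], rhs = [1.2086, 0.2493]ᵀ  (here Σln u = 4.0943, Σ(ln u)² = 6.2811, Σln w = 0.2493, Σln u·ln w = 1.2086).
Δ = 6.2811·4 − (4.0943)² = 8.3609; k = (1.2086·4 − 4.0943·0.2493)/8.3609 = 0.45613, ln C = (6.2811·0.2493 − 4.0943·1.2086)/8.3609 = -0.40456.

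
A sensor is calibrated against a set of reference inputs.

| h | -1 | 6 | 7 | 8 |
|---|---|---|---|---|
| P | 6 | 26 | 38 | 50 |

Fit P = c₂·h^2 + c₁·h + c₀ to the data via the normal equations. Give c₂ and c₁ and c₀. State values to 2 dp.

Compute the Gram sums: Σh^2·h^2 = 7794, Σh^2·h = 1070, Σh^2 = 150, Σh·h = 150, Σh = 20, Σ1 = 4.
Right-hand side: Σh^2·P = 6004, Σh·P = 816, ΣP = 120.
Solving the 3×3 system (Gaussian elimination) gives c₂ = 608/605, c₁ = -6388/3025, c₀ = 158/55.

c₂ = 1.00, c₁ = -2.11, c₀ = 2.87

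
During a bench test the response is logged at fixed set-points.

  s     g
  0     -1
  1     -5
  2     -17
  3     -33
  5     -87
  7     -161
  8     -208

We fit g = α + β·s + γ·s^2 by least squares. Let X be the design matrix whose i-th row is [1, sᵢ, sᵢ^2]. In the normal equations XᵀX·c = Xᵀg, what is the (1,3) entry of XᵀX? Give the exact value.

152

Row 1 ↔ basis 1, column 3 ↔ basis s^2, so (XᵀX)_{1,3} = Σᵢ s^2 = (1)·(0) + (1)·(1) + (1)·(4) + (1)·(9) + (1)·(25) + (1)·(49) + (1)·(64) = 152.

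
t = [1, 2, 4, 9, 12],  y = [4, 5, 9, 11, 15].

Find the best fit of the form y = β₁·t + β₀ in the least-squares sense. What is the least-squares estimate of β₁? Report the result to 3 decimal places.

Compute the Gram sums: Σt·t = 246, Σt = 28, Σ1 = 5.
For Aᵀy: Σt·y = 329, Σy = 44.
Determinant 246·5 − 28² = 446.
β₁ = (329·5 − 28·44)/446 = 413/446; β₀ = (246·44 − 28·329)/446 = 806/223.

β₁ = 0.926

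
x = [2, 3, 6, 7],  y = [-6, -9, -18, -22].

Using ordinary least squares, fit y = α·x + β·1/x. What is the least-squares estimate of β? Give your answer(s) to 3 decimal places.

Forming MᵀM = [[98, 4]; [4, 361/882]] and Mᵀy = [-301, -85/7]ᵀ gives MᵀM·[α, β]ᵀ = Mᵀy.
Eliminating β: (361/882)·(row 1) − 4·(row 2) gives (217/9)·α = (361/882)·(-301) − 4·(-85/7) = -9403/126, so α = -9403/3038.
Then β = ((-85/7) − 4·(-9403/3038))/(361/882) = 18/31.

β = 0.581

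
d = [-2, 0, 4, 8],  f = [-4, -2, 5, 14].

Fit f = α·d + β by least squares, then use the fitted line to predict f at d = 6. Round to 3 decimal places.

f̂ = 9.627

Entries of MᵀM: Σd·d = 84, Σd = 10, Σ1 = 4.
Right-hand side: Σd·f = 140, Σf = 13.
So MᵀM·[α, β]ᵀ = Mᵀf: [[84, 10]; [10, 4]]·[α, β]ᵀ = [140, 13]ᵀ.
Eliminating β: 4·(row 1) − 10·(row 2) gives 236·α = 4·140 − 10·13 = 430, so α = 215/118.
Then β = (13 − 10·(215/118))/4 = -77/59.
At d = 6: f̂ = (215/118)·(6) + (-77/59)·(1) = 568/59.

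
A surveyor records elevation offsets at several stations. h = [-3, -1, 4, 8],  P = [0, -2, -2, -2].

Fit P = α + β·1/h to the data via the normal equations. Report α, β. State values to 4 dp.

Entries of XᵀX: Σ1 = 4, Σ1/h = -23/24, Σ1/h·1/h = 685/576.
Right-hand side: ΣP = -6, Σ1/h·P = 5/4.
det = 4·(685/576) − (-23/24)² = 737/192.
α = ((-6)·(685/576) − (-23/24)·(5/4))/(737/192) = -1140/737; β = (4·(5/4) − (-23/24)·(-6))/(737/192) = -144/737.

α = -1.5468, β = -0.1954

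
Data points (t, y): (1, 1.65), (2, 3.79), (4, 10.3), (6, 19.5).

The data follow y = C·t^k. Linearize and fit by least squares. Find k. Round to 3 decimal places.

k = 1.379

Taking logs, ln y = k·ln t + ln C, so regress ln y on ln t.
XᵀX = [[5.6127, 3.8712]; [3.8712, 4]], rhs = [9.4788, 7.1357]ᵀ  (here Σln t = 3.8712, Σ(ln t)² = 5.6127, Σln y = 7.1357, Σln t·ln y = 9.4788).
Δ = 5.6127·4 − (3.8712)² = 7.4645; k = (9.4788·4 − 3.8712·7.1357)/7.4645 = 1.37874, ln C = (5.6127·7.1357 − 3.8712·9.4788)/7.4645 = 0.44958.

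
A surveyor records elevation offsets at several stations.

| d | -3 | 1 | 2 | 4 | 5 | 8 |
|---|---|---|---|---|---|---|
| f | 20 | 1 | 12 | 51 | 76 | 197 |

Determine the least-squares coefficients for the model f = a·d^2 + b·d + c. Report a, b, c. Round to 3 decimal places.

a = 2.958, b = 1.278, c = -2.788

The normal equations are: 5075·a + 683·b + 119·c = 15553;  683·a + 119·b + 17·c = 2125;  119·a + 17·b + 6·c = 357.
(Σd^2·d^2 = 5075, Σd^2·d = 683, Σd^2 = 119, Σd·d = 119, Σd = 17, Σ1 = 6, Σd^2·f = 15553, Σd·f = 2125, Σf = 357.)
Inverting the 3×3 Gram matrix, [a, b, c]ᵀ = [4301/1454, 46447/36350, -50677/18175]ᵀ.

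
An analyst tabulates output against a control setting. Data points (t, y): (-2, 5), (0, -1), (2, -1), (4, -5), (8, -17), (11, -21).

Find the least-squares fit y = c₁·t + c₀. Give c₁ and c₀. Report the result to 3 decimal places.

The normal equations are: 209·c₁ + 23·c₀ = -399;  23·c₁ + 6·c₀ = -40.
Determinant 209·6 − 23² = 725.
c₁ = ((-399)·6 − 23·(-40))/725 = -1474/725; c₀ = (209·(-40) − 23·(-399))/725 = 817/725.

c₁ = -2.033, c₀ = 1.127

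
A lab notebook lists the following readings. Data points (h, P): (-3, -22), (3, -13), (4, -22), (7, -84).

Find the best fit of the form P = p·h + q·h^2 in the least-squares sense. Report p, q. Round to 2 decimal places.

From the data, Σh·h = 83, Σh·h^2 = 407, Σh^2·h^2 = 2819.
Right-hand side: Σh·P = -649, Σh^2·P = -4783.
Normal equations: [[83, 407]; [407, 2819]]·[p, q]ᵀ = [-649, -4783]ᵀ.
Eliminating q: 2819·(row 1) − 407·(row 2) gives 68328·p = 2819·(-649) − 407·(-4783) = 117150, so p = 19525/11388.
Then q = ((-4783) − 407·(19525/11388))/2819 = -22141/11388.

p = 1.71, q = -1.94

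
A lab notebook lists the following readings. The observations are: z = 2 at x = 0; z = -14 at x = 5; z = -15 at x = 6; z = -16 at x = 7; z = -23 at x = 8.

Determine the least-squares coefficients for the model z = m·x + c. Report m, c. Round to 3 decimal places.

From the data, Σx·x = 174, Σx = 26, Σ1 = 5.
Right-hand side: Σx·z = -456, Σz = -66.
Normal equations: [[174, 26]; [26, 5]]·[m, c]ᵀ = [-456, -66]ᵀ.
Determinant 174·5 − 26² = 194.
m = ((-456)·5 − 26·(-66))/194 = -282/97; c = (174·(-66) − 26·(-456))/194 = 186/97.

m = -2.907, c = 1.918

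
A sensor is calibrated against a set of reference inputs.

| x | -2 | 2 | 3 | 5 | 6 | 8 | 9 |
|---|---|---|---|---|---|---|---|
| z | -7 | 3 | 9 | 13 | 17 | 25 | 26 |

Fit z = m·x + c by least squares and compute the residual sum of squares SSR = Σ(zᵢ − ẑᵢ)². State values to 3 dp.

From the data, Σx·x = 223, Σx = 31, Σ1 = 7.
Right-hand side: Σx·z = 648, Σz = 86.
det = 223·7 − 31² = 600.
m = (648·7 − 31·86)/600 = 187/60; c = (223·86 − 31·648)/600 = -91/60.
Residuals: 3/4, -103/60, 7/6, -16/15, -11/60, 19/12, -8/15; SSR = 53/6.

SSR = 8.833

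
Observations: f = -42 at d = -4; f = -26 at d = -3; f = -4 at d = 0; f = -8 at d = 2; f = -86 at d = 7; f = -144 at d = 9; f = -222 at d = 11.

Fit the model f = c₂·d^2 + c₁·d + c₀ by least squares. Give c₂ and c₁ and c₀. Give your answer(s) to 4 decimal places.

c₂ = -1.9673, c₁ = 1.8731, c₀ = -3.1937

Sums needed: Σd^2·d^2 = 23956, Σd^2·d = 2320, Σd^2 = 280, Σd·d = 280, Σd = 22, Σ1 = 7.
For Mᵀf: Σd^2·f = -43678, Σd·f = -4110, Σf = -532.
Inverting the 3×3 Gram matrix, [c₂, c₁, c₀]ᵀ = [-117839/59898, 336581/179694, -286945/89847]ᵀ.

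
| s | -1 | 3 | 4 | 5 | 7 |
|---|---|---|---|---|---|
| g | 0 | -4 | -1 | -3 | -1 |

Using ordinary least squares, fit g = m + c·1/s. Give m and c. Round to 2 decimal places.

m = -1.83, c = -1.99

From the data, Σ1 = 5, Σ1/s = -31/420, Σ1/s·1/s = 217681/176400.
Right-hand side: Σg = -9, Σ1/s·g = -977/420.
So MᵀM·[m, c]ᵀ = Mᵀg: [[5, -31/420]; [-31/420, 217681/176400]]·[m, c]ᵀ = [-9, -977/420]ᵀ.
Determinant 5·(217681/176400) − (-31/420)² = 271861/44100.
m = ((-9)·(217681/176400) − (-31/420)·(-977/420))/(271861/44100) = -497354/271861; c = (5·(-977/420) − (-31/420)·(-9))/(271861/44100) = -542220/271861.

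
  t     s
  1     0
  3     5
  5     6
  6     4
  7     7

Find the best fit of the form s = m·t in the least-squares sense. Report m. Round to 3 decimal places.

m = 0.983

Forming AᵀA = [[120]] and Aᵀs = [118]ᵀ gives AᵀA·[m]ᵀ = Aᵀs.
Hence m = 118 / 120 ≈ 0.983333.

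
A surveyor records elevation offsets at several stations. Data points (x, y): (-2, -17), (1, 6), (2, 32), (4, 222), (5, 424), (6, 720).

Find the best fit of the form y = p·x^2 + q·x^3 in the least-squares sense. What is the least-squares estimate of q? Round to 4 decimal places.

Entries of MᵀM: Σx^2·x^2 = 2210, Σx^2·x^3 = 11926, Σx^3·x^3 = 66506.
Right-hand side: Σx^2·y = 40138, Σx^3·y = 223126.
Normal equations: [[2210, 11926]; [11926, 66506]]·[p, q]ᵀ = [40138, 223126]ᵀ.
det = 2210·66506 − 11926² = 4748784.
p = (40138·66506 − 11926·223126)/4748784 = 27688/15621; q = (2210·223126 − 11926·40138)/4748784 = 47443/15621.

q = 3.0371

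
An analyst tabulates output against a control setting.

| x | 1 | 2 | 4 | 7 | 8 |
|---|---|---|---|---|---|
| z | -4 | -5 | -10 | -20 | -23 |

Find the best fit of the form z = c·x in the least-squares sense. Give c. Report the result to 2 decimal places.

c = -2.82

Forming AᵀA = [[134]] and Aᵀz = [-378]ᵀ gives AᵀA·[c]ᵀ = Aᵀz.
c = (-378)/134 = -2.8209.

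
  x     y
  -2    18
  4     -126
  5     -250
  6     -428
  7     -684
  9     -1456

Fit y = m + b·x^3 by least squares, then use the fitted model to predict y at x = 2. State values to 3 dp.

ŷ = -14.121

Sums needed: Σ1 = 6, Σx^3 = 1469, Σx^3·x^3 = 715531.
And Σy = -2926, Σx^3·y = -1427942.
Δ = 6·715531 − 1469² = 2135225.
m = ((-2926)·715531 − 1469·(-1427942))/2135225 = 4003092/2135225; b = (6·(-1427942) − 1469·(-2926))/2135225 = -4269358/2135225.
At x = 2: ŷ = (4003092/2135225)·(1) + (-4269358/2135225)·(8) = -30151772/2135225.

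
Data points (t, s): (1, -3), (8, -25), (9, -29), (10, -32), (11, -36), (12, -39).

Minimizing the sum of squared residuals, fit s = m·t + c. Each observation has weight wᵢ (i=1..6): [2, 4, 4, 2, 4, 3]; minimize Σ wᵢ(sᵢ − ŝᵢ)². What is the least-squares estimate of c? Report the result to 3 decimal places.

c = 0.730

Compute the Gram sums: Σwᵢ·t·t = 1698, Σwᵢ·t = 170, Σwᵢ·1 = 19.
Right-hand side: Σwᵢ·t·s = -5478, Σwᵢ·s = -547.
Normal equations: [[1698, 170]; [170, 19]]·[m, c]ᵀ = [-5478, -547]ᵀ.
Determinant 1698·19 − 170² = 3362.
m = ((-5478)·19 − 170·(-547))/3362 = -5546/1681; c = (1698·(-547) − 170·(-5478))/3362 = 1227/1681.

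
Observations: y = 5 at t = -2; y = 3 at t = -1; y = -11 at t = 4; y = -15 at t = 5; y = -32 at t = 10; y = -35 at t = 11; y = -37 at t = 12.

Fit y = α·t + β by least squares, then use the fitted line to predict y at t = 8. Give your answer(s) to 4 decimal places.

ŷ = -24.9668

Compute the Gram sums: Σt·t = 411, Σt = 39, Σ1 = 7.
For Aᵀy: Σt·y = -1281, Σy = -122.
AᵀA·[α, β]ᵀ = Aᵀy becomes [[411, 39]; [39, 7]]·[α, β]ᵀ = [-1281, -122]ᵀ.
det = 411·7 − 39² = 1356.
α = ((-1281)·7 − 39·(-122))/1356 = -1403/452; β = (411·(-122) − 39·(-1281))/1356 = -61/452.
At t = 8: ŷ = (-1403/452)·(8) + (-61/452)·(1) = -11285/452.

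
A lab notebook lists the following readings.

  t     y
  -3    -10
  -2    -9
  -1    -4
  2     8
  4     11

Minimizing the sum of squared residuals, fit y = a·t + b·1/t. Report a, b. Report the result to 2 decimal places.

From the data, Σt·t = 34, Σt·1/t = 5, Σ1/t·1/t = 241/144.
Right-hand side: Σt·y = 112, Σ1/t·y = 223/12.
MᵀM·[a, b]ᵀ = Mᵀy becomes [[34, 5]; [5, 241/144]]·[a, b]ᵀ = [112, 223/12]ᵀ.
Determinant 34·(241/144) − 5² = 2297/72.
a = (112·(241/144) − 5·(223/12))/(2297/72) = 6806/2297; b = (34·(223/12) − 5·112)/(2297/72) = 5172/2297.

a = 2.96, b = 2.25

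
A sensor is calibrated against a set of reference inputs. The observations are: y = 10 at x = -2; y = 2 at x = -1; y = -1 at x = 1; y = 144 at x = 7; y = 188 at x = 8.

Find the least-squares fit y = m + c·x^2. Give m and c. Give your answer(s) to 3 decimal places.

From the data, Σ1 = 5, Σx^2 = 119, Σx^2·x^2 = 6515.
For Mᵀy: Σy = 343, Σx^2·y = 19129.
Eliminating c: 6515·(row 1) − 119·(row 2) gives 18414·m = 6515·343 − 119·19129 = -41706, so m = -2317/1023.
Then c = (19129 − 119·(-2317/1023))/6515 = 3046/1023.

m = -2.265, c = 2.978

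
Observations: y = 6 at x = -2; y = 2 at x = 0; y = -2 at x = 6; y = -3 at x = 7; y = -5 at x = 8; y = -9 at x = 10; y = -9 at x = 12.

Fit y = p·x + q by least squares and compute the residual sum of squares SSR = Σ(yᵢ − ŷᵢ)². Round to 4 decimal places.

Sums needed: Σx·x = 397, Σx = 41, Σ1 = 7.
Right-hand side: Σx·y = -283, Σy = -20.
Normal equations: [[397, 41]; [41, 7]]·[p, q]ᵀ = [-283, -20]ᵀ.
det = 397·7 − 41² = 1098.
p = ((-283)·7 − 41·(-20))/1098 = -129/122; q = (397·(-20) − 41·(-283))/1098 = 407/122.
Residuals: 67/122, -163/122, 123/122, 65/61, 15/122, -215/122, 43/122; SSR = 913/122.

SSR = 7.4836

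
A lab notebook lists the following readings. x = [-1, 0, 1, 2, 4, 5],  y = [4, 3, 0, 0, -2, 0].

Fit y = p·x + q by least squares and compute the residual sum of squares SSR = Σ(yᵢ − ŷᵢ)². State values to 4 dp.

SSR = 8.1366

Sums needed: Σx·x = 47, Σx = 11, Σ1 = 6.
Right-hand side: Σx·y = -12, Σy = 5.
Normal equations: [[47, 11]; [11, 6]]·[p, q]ᵀ = [-12, 5]ᵀ.
Δ = 47·6 − 11² = 161.
p = ((-12)·6 − 11·5)/161 = -127/161; q = (47·5 − 11·(-12))/161 = 367/161.
Residuals: 150/161, 116/161, -240/161, -113/161, -181/161, 268/161; SSR = 1310/161.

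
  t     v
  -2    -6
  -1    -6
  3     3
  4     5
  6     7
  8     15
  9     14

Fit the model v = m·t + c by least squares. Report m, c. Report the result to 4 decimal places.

m = 1.9799, c = -3.0655

The normal equations are: 211·m + 27·c = 335;  27·m + 7·c = 32.
Δ = 211·7 − 27² = 748.
m = (335·7 − 27·32)/748 = 1481/748; c = (211·32 − 27·335)/748 = -2293/748.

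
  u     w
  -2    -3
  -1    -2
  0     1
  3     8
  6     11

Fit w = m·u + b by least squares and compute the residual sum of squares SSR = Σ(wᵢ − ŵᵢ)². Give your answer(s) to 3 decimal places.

SSR = 4.467

Normal-equation sums: Σu·u = 50, Σu = 6, Σ1 = 5.
Moment sums: Σu·w = 98, Σw = 15.
Normal equations: [[50, 6]; [6, 5]]·[m, b]ᵀ = [98, 15]ᵀ.
Eliminating b: 5·(row 1) − 6·(row 2) gives 214·m = 5·98 − 6·15 = 400, so m = 200/107.
Then b = (15 − 6·(200/107))/5 = 81/107.
Residuals: -2/107, -95/107, 26/107, 175/107, -104/107; SSR = 478/107.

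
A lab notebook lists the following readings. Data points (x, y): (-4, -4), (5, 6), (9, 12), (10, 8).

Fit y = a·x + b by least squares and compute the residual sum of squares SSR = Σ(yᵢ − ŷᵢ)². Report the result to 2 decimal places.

The normal system AᵀA·[a, b]ᵀ = Aᵀy is [[222, 20]; [20, 4]]·[a, b]ᵀ = [234, 22]ᵀ.
Δ = 222·4 − 20² = 488.
a = (234·4 − 20·22)/488 = 62/61; b = (222·22 − 20·234)/488 = 51/122.
Residuals: -43/122, 1/2, 297/122, -315/122; SSR = 791/61.

SSR = 12.97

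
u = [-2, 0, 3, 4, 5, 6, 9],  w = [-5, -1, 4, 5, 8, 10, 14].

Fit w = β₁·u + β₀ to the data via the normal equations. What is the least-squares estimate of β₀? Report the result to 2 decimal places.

β₀ = -1.25

Normal-equation sums: Σu·u = 171, Σu = 25, Σ1 = 7.
Right-hand side: Σu·w = 268, Σw = 35.
MᵀM·[β₁, β₀]ᵀ = Mᵀw becomes [[171, 25]; [25, 7]]·[β₁, β₀]ᵀ = [268, 35]ᵀ.
det = 171·7 − 25² = 572.
β₁ = (268·7 − 25·35)/572 = 7/4; β₀ = (171·35 − 25·268)/572 = -5/4.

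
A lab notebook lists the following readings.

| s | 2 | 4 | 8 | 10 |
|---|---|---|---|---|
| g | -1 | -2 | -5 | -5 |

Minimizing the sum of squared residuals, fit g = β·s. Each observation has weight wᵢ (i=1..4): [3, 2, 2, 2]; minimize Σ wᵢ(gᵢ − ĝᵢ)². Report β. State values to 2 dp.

β = -0.54

The normal equations are: 372·β = -202.
β = (-202)/372 = -0.543011.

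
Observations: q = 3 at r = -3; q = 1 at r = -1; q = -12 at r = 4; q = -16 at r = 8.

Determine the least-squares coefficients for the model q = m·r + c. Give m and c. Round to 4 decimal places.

Forming MᵀM = [[90, 8]; [8, 4]] and Mᵀq = [-186, -24]ᵀ gives MᵀM·[m, c]ᵀ = Mᵀq.
Eliminating c: 4·(row 1) − 8·(row 2) gives 296·m = 4·(-186) − 8·(-24) = -552, so m = -69/37.
Then c = ((-24) − 8·(-69/37))/4 = -84/37.

m = -1.8649, c = -2.2703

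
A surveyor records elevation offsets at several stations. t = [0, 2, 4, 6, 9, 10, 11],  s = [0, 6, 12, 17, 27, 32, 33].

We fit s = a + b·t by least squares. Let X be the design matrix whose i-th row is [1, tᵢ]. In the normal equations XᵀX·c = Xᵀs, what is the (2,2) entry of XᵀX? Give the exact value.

358

Row 2 ↔ basis t, column 2 ↔ basis t, so (XᵀX)_{2,2} = Σᵢ (t)·(t) = (0)·(0) + (2)·(2) + (4)·(4) + (6)·(6) + (9)·(9) + (10)·(10) + (11)·(11) = 358.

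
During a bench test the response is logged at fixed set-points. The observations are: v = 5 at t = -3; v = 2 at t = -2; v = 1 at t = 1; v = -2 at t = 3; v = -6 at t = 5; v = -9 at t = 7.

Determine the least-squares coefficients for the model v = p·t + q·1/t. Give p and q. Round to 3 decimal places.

p = -1.335, q = 2.082

With design matrix M, MᵀM = [[97, 6]; [6, 67589/44100]] and Mᵀv = [-117, -506/105]ᵀ.
Eliminating q: (67589/44100)·(row 1) − 6·(row 2) gives (4968533/44100)·p = (67589/44100)·(-117) − 6·(-506/105) = -736977/4900, so p = -6632793/4968533.
Then q = ((-506/105) − 6·(-6632793/4968533))/(67589/44100) = 10343760/4968533.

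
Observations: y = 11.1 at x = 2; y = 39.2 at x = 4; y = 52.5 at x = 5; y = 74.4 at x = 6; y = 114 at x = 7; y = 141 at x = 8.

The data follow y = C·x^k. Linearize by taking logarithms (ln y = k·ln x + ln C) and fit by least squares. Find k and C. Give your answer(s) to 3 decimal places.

Taking logs, ln y = k·ln x + ln C, so regress ln y on ln x.
XᵀX = [[16.3136, 9.5060]; [9.5060, 6]], rhs = [40.3573, 24.0308]ᵀ  (here Σln x = 9.5060, Σ(ln x)² = 16.3136, Σln y = 24.0308, Σln x·ln y = 40.3573).
Δ = 16.3136·6 − (9.5060)² = 7.5177; k = (40.3573·6 − 9.5060·24.0308)/7.5177 = 1.82325, ln C = (16.3136·24.0308 − 9.5060·40.3573)/7.5177 = 1.11650, so C = exp(1.11650) = 3.05416.

k = 1.823, C = 3.054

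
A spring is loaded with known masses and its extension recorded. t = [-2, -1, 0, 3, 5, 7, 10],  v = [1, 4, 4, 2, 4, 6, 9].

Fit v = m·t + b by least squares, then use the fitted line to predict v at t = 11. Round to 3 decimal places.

Normal-equation sums: Σt·t = 188, Σt = 22, Σ1 = 7.
Moment sums: Σt·v = 152, Σv = 30.
Δ = 188·7 − 22² = 832.
m = (152·7 − 22·30)/832 = 101/208; b = (188·30 − 22·152)/832 = 287/104.
At t = 11: v̂ = (101/208)·(11) + (287/104)·(1) = 1685/208.

v̂ = 8.101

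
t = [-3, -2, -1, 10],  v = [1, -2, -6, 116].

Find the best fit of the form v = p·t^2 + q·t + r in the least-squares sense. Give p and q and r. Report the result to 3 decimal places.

p = 1.115, q = 1.004, r = -5.525

Normal-equation sums: Σt^2·t^2 = 10098, Σt^2·t = 964, Σt^2 = 114, Σt·t = 114, Σt = 4, Σ1 = 4.
Moment sums: Σt^2·v = 11595, Σt·v = 1167, Σv = 109.
So XᵀX·[p, q, r]ᵀ = Xᵀv: [[10098, 964, 114]; [964, 114, 4]; [114, 4, 4]]·[p, q, r]ᵀ = [11595, 1167, 109]ᵀ.
Inverting the 3×3 Gram matrix, [p, q, r]ᵀ = [6887/6178, 31017/30890, -85331/15445]ᵀ.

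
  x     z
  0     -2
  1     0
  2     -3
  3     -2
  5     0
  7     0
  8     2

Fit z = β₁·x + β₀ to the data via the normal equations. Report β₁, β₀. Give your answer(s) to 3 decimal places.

From the data, Σx·x = 152, Σx = 26, Σ1 = 7.
For Aᵀz: Σx·z = 4, Σz = -5.
Normal equations: [[152, 26]; [26, 7]]·[β₁, β₀]ᵀ = [4, -5]ᵀ.
Δ = 152·7 − 26² = 388.
β₁ = (4·7 − 26·(-5))/388 = 79/194; β₀ = (152·(-5) − 26·4)/388 = -216/97.

β₁ = 0.407, β₀ = -2.227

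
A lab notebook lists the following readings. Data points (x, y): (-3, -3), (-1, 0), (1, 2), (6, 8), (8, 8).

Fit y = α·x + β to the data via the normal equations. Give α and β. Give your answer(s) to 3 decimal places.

α = 1.037, β = 0.719

Entries of MᵀM: Σx·x = 111, Σx = 11, Σ1 = 5.
And Σx·y = 123, Σy = 15.
MᵀM·[α, β]ᵀ = Mᵀy becomes [[111, 11]; [11, 5]]·[α, β]ᵀ = [123, 15]ᵀ.
Determinant 111·5 − 11² = 434.
α = (123·5 − 11·15)/434 = 225/217; β = (111·15 − 11·123)/434 = 156/217.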